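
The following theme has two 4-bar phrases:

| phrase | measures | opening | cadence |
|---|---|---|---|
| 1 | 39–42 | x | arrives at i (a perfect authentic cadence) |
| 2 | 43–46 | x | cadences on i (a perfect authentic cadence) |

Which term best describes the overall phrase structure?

repeated phrase

Both phrases have the same opening (x) and the same cadence (perfect authentic cadence): the second is a restatement, not a consequent, so this is a repeated phrase rather than a period.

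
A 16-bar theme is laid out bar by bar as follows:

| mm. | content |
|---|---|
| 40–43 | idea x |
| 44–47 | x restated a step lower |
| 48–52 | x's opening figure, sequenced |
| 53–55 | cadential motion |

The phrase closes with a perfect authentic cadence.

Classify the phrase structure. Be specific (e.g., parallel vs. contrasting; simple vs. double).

Basic idea (bars 40–43) + its repetition (mm. 44-47) form the presentation; fragmentation and cadence (bars 48-55) form the continuation — the 16-bar whole is a sentence.

sentence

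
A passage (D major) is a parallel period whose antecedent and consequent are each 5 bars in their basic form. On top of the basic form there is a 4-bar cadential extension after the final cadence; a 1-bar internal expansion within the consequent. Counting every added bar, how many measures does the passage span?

Basic parallel period: 5 + 5 = 10 bars.
10 (basic form) + 4 (cadential extension) + 1 (internal expansion) = 15.

15 measures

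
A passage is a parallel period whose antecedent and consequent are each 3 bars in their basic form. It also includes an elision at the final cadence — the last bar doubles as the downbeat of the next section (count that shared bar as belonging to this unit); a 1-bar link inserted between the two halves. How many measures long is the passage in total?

Basic parallel period: 3 + 3 = 6 bars.
6 (basic form) + 1 (link) = 7.
The elision shares a bar with the next section but does not change this unit's count.

7 measures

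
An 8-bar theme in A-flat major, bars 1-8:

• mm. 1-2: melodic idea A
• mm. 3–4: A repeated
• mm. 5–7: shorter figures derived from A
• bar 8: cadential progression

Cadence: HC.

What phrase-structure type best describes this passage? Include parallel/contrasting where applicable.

Basic idea (measures 1–2) + its repetition (mm. 3-4) form the presentation; fragmentation and cadence (bars 5-8) form the continuation — the 8-bar whole is a sentence.

sentence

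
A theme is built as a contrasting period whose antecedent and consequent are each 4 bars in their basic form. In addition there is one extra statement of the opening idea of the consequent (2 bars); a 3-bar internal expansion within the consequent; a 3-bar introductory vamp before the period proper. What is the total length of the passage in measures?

Basic contrasting period: 4 + 4 = 8 bars.
8 (basic form) + 2 (extra statement) + 3 (internal expansion) + 3 (introduction) = 16.

16 measures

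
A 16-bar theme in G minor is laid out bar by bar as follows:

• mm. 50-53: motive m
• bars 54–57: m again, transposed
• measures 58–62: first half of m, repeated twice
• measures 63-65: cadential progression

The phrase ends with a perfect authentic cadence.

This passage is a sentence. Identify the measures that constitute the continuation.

After the presentation (mm. 50–57), the continuation covers the fragmentation through the cadence: mm. 58–65.

measures 58–65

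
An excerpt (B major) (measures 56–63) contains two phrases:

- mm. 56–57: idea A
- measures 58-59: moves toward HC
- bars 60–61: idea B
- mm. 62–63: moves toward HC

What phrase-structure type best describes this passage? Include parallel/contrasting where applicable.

phrase group

The second phrase closes with a half cadence, which is not stronger than the first phrase's half cadence; without a weak→strong cadential pair there is no antecedent–consequent relationship, so this is a phrase group rather than a period.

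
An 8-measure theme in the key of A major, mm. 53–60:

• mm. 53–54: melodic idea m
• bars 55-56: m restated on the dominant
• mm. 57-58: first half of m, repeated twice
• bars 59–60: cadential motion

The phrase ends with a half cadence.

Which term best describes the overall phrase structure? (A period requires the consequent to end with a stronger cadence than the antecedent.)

sentence

Basic idea (mm. 53–54) + its repetition (bars 55–56) form the presentation; fragmentation and cadence (bars 57–60) form the continuation — the 8-bar whole is a sentence.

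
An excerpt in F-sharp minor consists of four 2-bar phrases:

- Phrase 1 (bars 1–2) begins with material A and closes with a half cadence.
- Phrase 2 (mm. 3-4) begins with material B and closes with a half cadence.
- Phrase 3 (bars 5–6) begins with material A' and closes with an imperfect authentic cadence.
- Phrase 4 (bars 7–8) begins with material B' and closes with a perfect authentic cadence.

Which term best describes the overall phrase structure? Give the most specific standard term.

Four phrases in two halves: the first half (measures 1-4) ends with a half cadence, the second (measures 5–8) with a perfect authentic cadence — a large antecedent–consequent pair, i.e. a double period.
Phrase 3 begins with the same material as phrase 1, making it parallel.

parallel double period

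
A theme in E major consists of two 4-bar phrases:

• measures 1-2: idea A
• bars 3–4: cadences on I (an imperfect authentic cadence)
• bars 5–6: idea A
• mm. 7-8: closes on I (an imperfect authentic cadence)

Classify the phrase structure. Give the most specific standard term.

repeated phrase

Both phrases have the same opening (A) and the same cadence (imperfect authentic cadence): the second is a restatement, not a consequent, so this is a repeated phrase rather than a period.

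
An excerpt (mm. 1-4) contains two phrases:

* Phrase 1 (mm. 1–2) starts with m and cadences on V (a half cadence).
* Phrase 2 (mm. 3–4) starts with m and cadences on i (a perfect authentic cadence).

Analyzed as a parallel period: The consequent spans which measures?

measures 3–4

The antecedent is the phrase ending with the weaker cadence (half cadence, phrase 1) and the consequent the one ending more conclusively (perfect authentic cadence, phrase 2); the consequent is mm. 3-4.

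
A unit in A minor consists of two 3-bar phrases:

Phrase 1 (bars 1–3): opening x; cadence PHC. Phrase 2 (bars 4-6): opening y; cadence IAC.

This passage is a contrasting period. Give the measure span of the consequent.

measures 4–6

The antecedent is the phrase ending with the weaker cadence (Phrygian half cadence, phrase 1) and the consequent the one ending more conclusively (imperfect authentic cadence, phrase 2); the consequent is measures 4–6.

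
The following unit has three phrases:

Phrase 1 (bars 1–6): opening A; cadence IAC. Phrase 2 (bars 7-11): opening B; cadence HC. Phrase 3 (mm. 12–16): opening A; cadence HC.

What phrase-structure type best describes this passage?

phrase group

The final phrase closes with a half cadence, which is not stronger than the preceding half cadence; the 3 phrases lack an overall antecedent–consequent design and so form a phrase group.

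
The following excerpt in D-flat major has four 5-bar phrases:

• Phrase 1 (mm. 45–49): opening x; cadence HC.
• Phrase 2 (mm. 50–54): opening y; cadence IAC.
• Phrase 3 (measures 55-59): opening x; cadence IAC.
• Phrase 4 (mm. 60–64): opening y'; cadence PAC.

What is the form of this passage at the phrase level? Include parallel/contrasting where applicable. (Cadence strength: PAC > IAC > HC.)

parallel double period

Four phrases in two halves: the first half (bars 45–54) ends with an imperfect authentic cadence, the second (measures 55–64) with a perfect authentic cadence — a large antecedent–consequent pair, i.e. a double period.
Phrase 3 begins with the same material as phrase 1, making it parallel.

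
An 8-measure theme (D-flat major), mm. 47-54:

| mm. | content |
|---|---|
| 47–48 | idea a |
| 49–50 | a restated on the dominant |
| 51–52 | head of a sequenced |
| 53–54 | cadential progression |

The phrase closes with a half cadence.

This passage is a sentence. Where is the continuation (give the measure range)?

After the presentation (mm. 47–50), the continuation covers the fragmentation through the cadence: measures 51–54.

measures 51–54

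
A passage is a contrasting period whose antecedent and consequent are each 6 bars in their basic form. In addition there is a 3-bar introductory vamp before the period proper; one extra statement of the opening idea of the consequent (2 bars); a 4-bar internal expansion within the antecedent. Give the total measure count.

Basic contrasting period: 6 + 6 = 12 bars.
12 (basic form) + 3 (introduction) + 2 (extra statement) + 4 (internal expansion) = 21.

21 measures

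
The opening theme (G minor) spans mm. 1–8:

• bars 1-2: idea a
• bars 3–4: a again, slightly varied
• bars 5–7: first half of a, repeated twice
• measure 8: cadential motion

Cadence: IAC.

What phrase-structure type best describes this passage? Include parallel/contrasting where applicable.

sentence

Basic idea (measures 1-2) + its repetition (bars 3-4) form the presentation; fragmentation and cadence (mm. 5–8) form the continuation — the 8-bar whole is a sentence.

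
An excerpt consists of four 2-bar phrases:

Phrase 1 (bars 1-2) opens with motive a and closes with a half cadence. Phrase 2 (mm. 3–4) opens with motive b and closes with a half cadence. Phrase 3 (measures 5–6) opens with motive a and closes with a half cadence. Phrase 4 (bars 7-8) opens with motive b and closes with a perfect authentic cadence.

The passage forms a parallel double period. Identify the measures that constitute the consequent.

In a double period the four phrases pair into a large antecedent (phrases 1–2, ending half cadence) and a large consequent (phrases 3–4, ending perfect authentic cadence). The consequent spans measures 5–8.

measures 5–8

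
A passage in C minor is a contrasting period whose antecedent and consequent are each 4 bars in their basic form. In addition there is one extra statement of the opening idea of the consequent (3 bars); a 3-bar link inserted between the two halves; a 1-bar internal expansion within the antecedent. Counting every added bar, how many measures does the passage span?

Basic contrasting period: 4 + 4 = 8 bars.
8 (basic form) + 3 (extra statement) + 3 (link) + 1 (internal expansion) = 15.

15 measures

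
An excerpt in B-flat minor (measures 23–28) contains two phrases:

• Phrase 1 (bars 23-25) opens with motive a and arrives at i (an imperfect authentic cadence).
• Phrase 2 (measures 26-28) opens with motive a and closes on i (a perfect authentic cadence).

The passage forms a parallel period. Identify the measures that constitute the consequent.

measures 26–28

The antecedent is the phrase ending with the weaker cadence (imperfect authentic cadence, phrase 1) and the consequent the one ending more conclusively (perfect authentic cadence, phrase 2); the consequent is measures 26-28.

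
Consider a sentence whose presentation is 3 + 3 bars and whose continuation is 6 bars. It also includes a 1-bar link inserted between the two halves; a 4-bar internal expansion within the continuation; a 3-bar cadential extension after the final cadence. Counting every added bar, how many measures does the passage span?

20 measures

Basic sentence: 3 + 3 + 6 = 12 bars.
12 (basic form) + 1 (link) + 4 (internal expansion) + 3 (cadential extension) = 20.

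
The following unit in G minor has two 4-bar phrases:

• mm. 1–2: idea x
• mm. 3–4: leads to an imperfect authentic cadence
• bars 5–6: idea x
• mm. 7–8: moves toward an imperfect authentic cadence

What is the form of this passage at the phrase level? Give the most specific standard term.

repeated phrase

Both phrases have the same opening (x) and the same cadence (imperfect authentic cadence): the second is a restatement, not a consequent, so this is a repeated phrase rather than a period.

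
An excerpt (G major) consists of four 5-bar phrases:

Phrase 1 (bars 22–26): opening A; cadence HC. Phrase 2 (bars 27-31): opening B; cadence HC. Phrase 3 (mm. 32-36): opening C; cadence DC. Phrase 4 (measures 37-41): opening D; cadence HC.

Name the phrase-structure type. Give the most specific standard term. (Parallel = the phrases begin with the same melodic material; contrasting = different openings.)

phrase group

Phrase 4 ends with a half cadence, no stronger than phrase 2's half cadence, so the four phrases do not form a double period; nor do phrases 3–4 duplicate 1–2, so it is not a repeated period. With no phrase reaching a conclusive cadence, the passage is a phrase group.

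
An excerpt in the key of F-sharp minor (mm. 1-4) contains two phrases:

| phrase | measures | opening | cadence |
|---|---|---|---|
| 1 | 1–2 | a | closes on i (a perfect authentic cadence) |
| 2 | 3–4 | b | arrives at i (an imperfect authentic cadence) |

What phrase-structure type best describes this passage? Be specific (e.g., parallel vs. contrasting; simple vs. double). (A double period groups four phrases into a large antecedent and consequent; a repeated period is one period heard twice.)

phrase group

The second phrase closes with an imperfect authentic cadence, which is not stronger than the first phrase's perfect authentic cadence; without a weak→strong cadential pair there is no antecedent–consequent relationship, so this is a phrase group rather than a period.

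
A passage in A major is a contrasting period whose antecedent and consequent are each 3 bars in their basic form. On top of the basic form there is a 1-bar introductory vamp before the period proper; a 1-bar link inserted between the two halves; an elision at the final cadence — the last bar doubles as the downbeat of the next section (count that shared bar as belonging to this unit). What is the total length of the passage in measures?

8 measures

Basic contrasting period: 3 + 3 = 6 bars.
6 (basic form) + 1 (introduction) + 1 (link) = 8.
The elision shares a bar with the next section but does not change this unit's count.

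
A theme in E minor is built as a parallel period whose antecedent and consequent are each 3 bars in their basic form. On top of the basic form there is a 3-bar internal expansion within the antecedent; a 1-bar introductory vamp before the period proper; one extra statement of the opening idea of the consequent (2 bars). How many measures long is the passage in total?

12 measures

Basic parallel period: 3 + 3 = 6 bars.
6 (basic form) + 3 (internal expansion) + 1 (introduction) + 2 (extra statement) = 12.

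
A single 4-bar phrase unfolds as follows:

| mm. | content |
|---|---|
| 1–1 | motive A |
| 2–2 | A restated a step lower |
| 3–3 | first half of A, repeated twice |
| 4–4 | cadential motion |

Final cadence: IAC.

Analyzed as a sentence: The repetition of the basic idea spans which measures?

measures 2–2

The presentation of a sentence is the basic idea (m. 1) plus its repetition (m. 2); the repetition of the basic idea is therefore bar 2.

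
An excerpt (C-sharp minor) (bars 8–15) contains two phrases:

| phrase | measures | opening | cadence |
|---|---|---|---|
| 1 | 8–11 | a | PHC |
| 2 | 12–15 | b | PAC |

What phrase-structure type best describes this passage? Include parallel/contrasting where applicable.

Phrase 1 ends with a Phrygian half cadence (weaker) and phrase 2 with a perfect authentic cadence (stronger): antecedent + consequent = a period.
The two phrases open with different material (a / b), so the period is contrasting.

contrasting period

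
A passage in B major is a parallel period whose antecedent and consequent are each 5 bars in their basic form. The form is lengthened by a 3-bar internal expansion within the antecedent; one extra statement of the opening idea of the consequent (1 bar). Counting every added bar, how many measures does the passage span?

Basic parallel period: 5 + 5 = 10 bars.
10 (basic form) + 3 (internal expansion) + 1 (extra statement) = 14.

14 measures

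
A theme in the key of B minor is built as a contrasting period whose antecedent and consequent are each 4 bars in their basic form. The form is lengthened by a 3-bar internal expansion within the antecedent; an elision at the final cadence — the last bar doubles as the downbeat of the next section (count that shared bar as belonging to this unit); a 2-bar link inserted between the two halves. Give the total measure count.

Basic contrasting period: 4 + 4 = 8 bars.
8 (basic form) + 3 (internal expansion) + 2 (link) = 13.
The elision shares a bar with the next section but does not change this unit's count.

13 measures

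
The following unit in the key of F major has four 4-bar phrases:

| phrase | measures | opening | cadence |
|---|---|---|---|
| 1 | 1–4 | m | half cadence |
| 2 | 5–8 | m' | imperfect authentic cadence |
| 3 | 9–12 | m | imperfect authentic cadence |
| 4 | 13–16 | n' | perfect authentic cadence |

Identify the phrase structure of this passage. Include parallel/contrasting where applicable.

Four phrases in two halves: the first half (mm. 1-8) ends with an imperfect authentic cadence, the second (mm. 9–16) with a perfect authentic cadence — a large antecedent–consequent pair, i.e. a double period.
Phrase 3 begins with the same material as phrase 1, making it parallel.

parallel double period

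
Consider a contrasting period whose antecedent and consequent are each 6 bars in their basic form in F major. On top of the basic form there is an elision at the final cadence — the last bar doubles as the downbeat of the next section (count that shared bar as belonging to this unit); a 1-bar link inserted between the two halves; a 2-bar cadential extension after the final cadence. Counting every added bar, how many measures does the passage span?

Basic contrasting period: 6 + 6 = 12 bars.
12 (basic form) + 1 (link) + 2 (cadential extension) = 15.
The elision shares a bar with the next section but does not change this unit's count.

15 measures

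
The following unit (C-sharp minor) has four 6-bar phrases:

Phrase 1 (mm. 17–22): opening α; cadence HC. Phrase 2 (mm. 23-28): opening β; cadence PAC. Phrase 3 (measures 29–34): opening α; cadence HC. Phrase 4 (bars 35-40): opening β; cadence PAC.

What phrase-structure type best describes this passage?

The cadence pattern HC–PAC–HC–PAC is weak–strong twice, and phrases 3–4 restate phrases 1–2: a period heard twice, not a double period (which would end weakly at phrase 2).

repeated period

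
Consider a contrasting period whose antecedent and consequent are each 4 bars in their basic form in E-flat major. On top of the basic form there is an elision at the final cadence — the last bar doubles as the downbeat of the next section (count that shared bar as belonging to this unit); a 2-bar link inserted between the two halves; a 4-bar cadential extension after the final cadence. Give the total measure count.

Basic contrasting period: 4 + 4 = 8 bars.
8 (basic form) + 2 (link) + 4 (cadential extension) = 14.
The elision shares a bar with the next section but does not change this unit's count.

14 measures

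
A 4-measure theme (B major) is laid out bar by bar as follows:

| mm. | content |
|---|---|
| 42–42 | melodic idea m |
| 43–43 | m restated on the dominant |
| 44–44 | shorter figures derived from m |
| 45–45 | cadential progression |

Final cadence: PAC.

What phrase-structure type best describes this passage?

Basic idea (bar 42) + its repetition (m. 43) form the presentation; fragmentation and cadence (mm. 44–45) form the continuation — the 4-bar whole is a sentence.

sentence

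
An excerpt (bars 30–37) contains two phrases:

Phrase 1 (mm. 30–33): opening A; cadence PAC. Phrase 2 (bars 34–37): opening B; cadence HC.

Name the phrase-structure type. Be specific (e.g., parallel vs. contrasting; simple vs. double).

The second phrase closes with a half cadence, which is not stronger than the first phrase's perfect authentic cadence; without a weak→strong cadential pair there is no antecedent–consequent relationship, so this is a phrase group rather than a period.

phrase group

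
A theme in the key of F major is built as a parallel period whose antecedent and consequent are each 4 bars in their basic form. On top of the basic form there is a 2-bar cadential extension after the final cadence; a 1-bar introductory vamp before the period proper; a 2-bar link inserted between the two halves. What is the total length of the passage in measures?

Basic parallel period: 4 + 4 = 8 bars.
8 (basic form) + 2 (cadential extension) + 1 (introduction) + 2 (link) = 13.

13 measures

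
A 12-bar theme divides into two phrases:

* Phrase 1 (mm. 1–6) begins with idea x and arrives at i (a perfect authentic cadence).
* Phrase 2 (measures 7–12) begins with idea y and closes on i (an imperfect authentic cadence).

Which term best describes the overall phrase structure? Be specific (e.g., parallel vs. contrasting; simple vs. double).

phrase group

The second phrase closes with an imperfect authentic cadence, which is not stronger than the first phrase's perfect authentic cadence; without a weak→strong cadential pair there is no antecedent–consequent relationship, so this is a phrase group rather than a period.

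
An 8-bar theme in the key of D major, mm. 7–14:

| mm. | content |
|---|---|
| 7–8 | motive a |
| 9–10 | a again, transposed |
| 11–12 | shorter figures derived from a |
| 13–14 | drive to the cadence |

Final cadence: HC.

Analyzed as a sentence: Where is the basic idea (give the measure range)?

measures 7–8

The presentation of a sentence is the basic idea (mm. 7–8) plus its repetition (mm. 9–10); the basic idea is therefore bars 7-8.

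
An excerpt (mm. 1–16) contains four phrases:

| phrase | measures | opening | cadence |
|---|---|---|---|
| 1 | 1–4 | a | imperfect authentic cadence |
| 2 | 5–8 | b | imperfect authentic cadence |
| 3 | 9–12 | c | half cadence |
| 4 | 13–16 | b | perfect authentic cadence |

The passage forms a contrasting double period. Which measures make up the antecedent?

In a double period the four phrases pair into a large antecedent (phrases 1–2, ending imperfect authentic cadence) and a large consequent (phrases 3–4, ending perfect authentic cadence). The antecedent spans mm. 1-8.

measures 1–8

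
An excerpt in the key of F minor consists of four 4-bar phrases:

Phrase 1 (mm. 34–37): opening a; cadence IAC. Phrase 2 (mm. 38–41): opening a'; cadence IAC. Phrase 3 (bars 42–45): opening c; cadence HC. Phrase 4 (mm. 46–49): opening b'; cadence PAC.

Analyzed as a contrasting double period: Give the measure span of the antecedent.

measures 34–41

In a double period the four phrases pair into a large antecedent (phrases 1–2, ending imperfect authentic cadence) and a large consequent (phrases 3–4, ending perfect authentic cadence). The antecedent spans mm. 34-41.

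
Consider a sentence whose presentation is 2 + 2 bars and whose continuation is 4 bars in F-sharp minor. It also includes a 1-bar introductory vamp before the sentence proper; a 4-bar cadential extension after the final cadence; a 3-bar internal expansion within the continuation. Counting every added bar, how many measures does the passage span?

16 measures

Basic sentence: 2 + 2 + 4 = 8 bars.
8 (basic form) + 1 (introduction) + 4 (cadential extension) + 3 (internal expansion) = 16.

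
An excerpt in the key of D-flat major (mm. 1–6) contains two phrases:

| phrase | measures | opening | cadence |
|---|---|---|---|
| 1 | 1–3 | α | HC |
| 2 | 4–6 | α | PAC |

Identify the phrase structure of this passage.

Phrase 1 ends with a half cadence (weaker) and phrase 2 with a perfect authentic cadence (stronger): antecedent + consequent = a period.
The two phrases open with the same material (α / α), so the period is parallel.

parallel period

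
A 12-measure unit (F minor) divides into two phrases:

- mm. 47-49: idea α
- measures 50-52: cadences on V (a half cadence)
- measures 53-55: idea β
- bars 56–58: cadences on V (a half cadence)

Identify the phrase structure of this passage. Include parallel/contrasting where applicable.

The second phrase closes with a half cadence, which is not stronger than the first phrase's half cadence; without a weak→strong cadential pair there is no antecedent–consequent relationship, so this is a phrase group rather than a period.

phrase group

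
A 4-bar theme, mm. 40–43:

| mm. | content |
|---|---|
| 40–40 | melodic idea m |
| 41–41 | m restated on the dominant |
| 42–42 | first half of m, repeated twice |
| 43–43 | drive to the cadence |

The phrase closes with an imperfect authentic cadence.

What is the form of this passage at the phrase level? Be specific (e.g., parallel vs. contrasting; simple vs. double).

Basic idea (m. 40) + its repetition (m. 41) form the presentation; fragmentation and cadence (mm. 42-43) form the continuation — the 4-bar whole is a sentence.

sentence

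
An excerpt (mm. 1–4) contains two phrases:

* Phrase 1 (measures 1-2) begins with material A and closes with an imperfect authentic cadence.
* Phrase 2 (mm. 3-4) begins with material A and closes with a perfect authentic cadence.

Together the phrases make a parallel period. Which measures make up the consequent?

measures 3–4

The phrase ending with the weaker cadence (imperfect authentic cadence) is the antecedent; the one ending more conclusively (perfect authentic cadence) is the consequent. The consequent is measures 3–4.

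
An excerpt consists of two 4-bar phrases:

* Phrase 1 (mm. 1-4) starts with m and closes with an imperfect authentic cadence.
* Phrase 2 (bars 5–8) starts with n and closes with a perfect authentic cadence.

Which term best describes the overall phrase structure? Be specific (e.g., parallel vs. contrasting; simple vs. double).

contrasting period

Phrase 1 ends with an imperfect authentic cadence (weaker) and phrase 2 with a perfect authentic cadence (stronger): antecedent + consequent = a period.
The two phrases open with different material (m / n), so the period is contrasting.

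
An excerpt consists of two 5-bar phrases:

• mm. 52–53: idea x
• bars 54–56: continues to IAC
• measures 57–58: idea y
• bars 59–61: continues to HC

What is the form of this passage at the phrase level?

The second phrase closes with a half cadence, which is not stronger than the first phrase's imperfect authentic cadence; without a weak→strong cadential pair there is no antecedent–consequent relationship, so this is a phrase group rather than a period.

phrase group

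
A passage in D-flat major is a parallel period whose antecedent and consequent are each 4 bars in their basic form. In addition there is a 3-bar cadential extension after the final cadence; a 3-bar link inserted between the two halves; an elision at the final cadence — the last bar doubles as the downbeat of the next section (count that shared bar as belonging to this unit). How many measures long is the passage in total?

14 measures

Basic parallel period: 4 + 4 = 8 bars.
8 (basic form) + 3 (cadential extension) + 3 (link) = 14.
The elision shares a bar with the next section but does not change this unit's count.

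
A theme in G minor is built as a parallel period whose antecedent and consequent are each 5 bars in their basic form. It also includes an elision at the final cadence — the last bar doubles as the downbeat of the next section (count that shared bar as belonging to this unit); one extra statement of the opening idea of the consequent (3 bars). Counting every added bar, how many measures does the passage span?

Basic parallel period: 5 + 5 = 10 bars.
10 (basic form) + 3 (extra statement) = 13.
The elision shares a bar with the next section but does not change this unit's count.

13 measures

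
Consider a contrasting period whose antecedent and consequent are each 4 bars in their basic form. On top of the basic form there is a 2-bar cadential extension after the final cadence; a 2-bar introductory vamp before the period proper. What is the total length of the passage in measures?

12 measures

Basic contrasting period: 4 + 4 = 8 bars.
8 (basic form) + 2 (cadential extension) + 2 (introduction) = 12.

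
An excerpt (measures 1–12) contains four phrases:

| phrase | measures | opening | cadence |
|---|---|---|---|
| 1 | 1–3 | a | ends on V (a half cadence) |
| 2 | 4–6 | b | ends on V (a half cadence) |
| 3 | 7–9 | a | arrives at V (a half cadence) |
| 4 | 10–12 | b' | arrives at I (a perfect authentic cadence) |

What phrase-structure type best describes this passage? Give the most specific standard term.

parallel double period

Four phrases in two halves: the first half (measures 1–6) ends with a half cadence, the second (bars 7–12) with a perfect authentic cadence — a large antecedent–consequent pair, i.e. a double period.
Phrase 3 begins with the same material as phrase 1, making it parallel.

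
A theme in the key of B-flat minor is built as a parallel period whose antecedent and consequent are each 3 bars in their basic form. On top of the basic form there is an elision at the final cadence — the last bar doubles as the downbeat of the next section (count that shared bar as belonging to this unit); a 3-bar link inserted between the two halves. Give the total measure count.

Basic parallel period: 3 + 3 = 6 bars.
6 (basic form) + 3 (link) = 9.
The elision shares a bar with the next section but does not change this unit's count.

9 measures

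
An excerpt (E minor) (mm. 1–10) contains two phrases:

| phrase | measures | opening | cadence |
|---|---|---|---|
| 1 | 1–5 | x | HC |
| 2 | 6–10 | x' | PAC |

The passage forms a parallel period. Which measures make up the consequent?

measures 6–10

The phrase ending with the weaker cadence (half cadence) is the antecedent; the one ending more conclusively (perfect authentic cadence) is the consequent. The consequent is measures 6–10.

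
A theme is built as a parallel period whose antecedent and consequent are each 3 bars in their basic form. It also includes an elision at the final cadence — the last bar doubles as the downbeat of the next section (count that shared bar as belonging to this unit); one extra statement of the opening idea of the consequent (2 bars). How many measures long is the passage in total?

8 measures

Basic parallel period: 3 + 3 = 6 bars.
6 (basic form) + 2 (extra statement) = 8.
The elision shares a bar with the next section but does not change this unit's count.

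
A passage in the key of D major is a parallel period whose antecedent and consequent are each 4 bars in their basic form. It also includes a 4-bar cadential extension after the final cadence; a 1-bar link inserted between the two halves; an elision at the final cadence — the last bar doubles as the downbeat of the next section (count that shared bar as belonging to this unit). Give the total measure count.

13 measures

Basic parallel period: 4 + 4 = 8 bars.
8 (basic form) + 4 (cadential extension) + 1 (link) = 13.
The elision shares a bar with the next section but does not change this unit's count.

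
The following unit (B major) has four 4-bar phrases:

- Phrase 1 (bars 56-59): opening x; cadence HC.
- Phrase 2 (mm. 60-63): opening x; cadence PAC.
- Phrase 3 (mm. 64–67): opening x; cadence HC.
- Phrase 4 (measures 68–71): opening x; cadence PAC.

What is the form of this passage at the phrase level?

repeated period

The cadence pattern HC–PAC–HC–PAC is weak–strong twice, and phrases 3–4 restate phrases 1–2: a period heard twice, not a double period (which would end weakly at phrase 2).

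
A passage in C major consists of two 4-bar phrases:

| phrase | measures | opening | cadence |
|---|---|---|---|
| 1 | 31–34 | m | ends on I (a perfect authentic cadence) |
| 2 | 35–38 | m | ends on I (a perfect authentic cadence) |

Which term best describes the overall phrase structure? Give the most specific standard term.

Both phrases have the same opening (m) and the same cadence (perfect authentic cadence): the second is a restatement, not a consequent, so this is a repeated phrase rather than a period.

repeated phrase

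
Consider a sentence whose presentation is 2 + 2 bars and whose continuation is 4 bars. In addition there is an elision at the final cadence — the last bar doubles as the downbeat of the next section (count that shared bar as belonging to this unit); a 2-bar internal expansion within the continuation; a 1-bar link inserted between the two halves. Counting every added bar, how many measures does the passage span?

11 measures

Basic sentence: 2 + 2 + 4 = 8 bars.
8 (basic form) + 2 (internal expansion) + 1 (link) = 11.
The elision shares a bar with the next section but does not change this unit's count.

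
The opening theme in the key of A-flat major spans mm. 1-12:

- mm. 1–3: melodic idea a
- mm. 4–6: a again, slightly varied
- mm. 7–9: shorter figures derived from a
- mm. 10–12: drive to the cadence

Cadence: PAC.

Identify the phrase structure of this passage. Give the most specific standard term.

sentence

Basic idea (bars 1-3) + its repetition (mm. 4-6) form the presentation; fragmentation and cadence (measures 7–12) form the continuation — the 12-bar whole is a sentence.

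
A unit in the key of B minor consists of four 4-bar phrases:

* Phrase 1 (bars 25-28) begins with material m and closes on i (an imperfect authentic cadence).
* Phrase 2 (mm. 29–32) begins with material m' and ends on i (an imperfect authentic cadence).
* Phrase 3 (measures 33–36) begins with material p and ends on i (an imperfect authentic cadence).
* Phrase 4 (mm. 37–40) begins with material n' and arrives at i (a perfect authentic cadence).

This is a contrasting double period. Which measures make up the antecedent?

measures 25–32

In a double period the first pair of phrases (ending imperfect authentic cadence) is the large antecedent and the second pair (ending perfect authentic cadence) is the large consequent; the antecedent is measures 25–32.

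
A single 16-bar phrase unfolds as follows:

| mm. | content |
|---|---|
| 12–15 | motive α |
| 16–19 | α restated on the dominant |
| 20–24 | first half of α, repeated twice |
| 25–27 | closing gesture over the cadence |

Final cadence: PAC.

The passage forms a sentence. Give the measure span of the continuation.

After the presentation (bars 12–19), the continuation covers the fragmentation through the cadence: measures 20–27.

measures 20–27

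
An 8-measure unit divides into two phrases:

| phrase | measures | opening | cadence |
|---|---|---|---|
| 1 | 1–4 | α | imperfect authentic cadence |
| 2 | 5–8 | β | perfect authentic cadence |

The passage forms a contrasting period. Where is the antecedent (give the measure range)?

The antecedent is the phrase ending with the weaker cadence (imperfect authentic cadence, phrase 1) and the consequent the one ending more conclusively (perfect authentic cadence, phrase 2); the antecedent is mm. 1-4.

measures 1–4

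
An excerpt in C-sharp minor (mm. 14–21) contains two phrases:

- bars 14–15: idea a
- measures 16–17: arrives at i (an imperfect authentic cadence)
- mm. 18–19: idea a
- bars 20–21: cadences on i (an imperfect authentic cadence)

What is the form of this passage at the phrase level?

Both phrases have the same opening (a) and the same cadence (imperfect authentic cadence): the second is a restatement, not a consequent, so this is a repeated phrase rather than a period.

repeated phrase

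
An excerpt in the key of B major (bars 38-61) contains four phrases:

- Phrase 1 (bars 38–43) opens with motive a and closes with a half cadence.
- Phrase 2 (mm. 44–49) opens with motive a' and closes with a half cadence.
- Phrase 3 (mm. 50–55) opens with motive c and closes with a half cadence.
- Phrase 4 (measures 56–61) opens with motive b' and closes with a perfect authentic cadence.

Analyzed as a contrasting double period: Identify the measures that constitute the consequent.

measures 50–61

In a double period the four phrases pair into a large antecedent (phrases 1–2, ending half cadence) and a large consequent (phrases 3–4, ending perfect authentic cadence). The consequent spans mm. 50–61.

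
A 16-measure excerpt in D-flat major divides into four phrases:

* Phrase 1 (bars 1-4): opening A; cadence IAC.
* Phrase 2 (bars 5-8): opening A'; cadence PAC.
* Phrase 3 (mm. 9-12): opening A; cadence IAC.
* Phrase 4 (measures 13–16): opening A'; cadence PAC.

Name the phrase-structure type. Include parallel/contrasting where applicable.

The cadence pattern IAC–PAC–IAC–PAC is weak–strong twice, and phrases 3–4 restate phrases 1–2: a period heard twice, not a double period (which would end weakly at phrase 2).

repeated period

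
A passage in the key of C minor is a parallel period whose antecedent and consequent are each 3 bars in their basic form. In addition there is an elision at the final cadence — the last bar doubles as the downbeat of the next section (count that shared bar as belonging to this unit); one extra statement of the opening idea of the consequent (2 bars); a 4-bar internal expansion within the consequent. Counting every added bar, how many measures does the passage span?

12 measures

Basic parallel period: 3 + 3 = 6 bars.
6 (basic form) + 2 (extra statement) + 4 (internal expansion) = 12.
The elision shares a bar with the next section but does not change this unit's count.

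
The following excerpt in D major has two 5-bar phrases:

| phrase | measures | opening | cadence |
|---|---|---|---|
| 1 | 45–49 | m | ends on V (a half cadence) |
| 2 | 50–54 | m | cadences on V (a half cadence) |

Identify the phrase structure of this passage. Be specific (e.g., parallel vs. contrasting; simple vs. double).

repeated phrase

Both phrases have the same opening (m) and the same cadence (half cadence): the second is a restatement, not a consequent, so this is a repeated phrase rather than a period.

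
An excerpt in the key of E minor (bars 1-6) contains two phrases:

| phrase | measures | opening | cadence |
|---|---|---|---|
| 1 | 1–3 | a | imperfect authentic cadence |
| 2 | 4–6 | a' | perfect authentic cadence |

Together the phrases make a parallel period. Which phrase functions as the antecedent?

phrase 1

The phrase ending with the weaker cadence (imperfect authentic cadence) is the antecedent; the one ending more conclusively (perfect authentic cadence) is the consequent. The antecedent is phrase 1.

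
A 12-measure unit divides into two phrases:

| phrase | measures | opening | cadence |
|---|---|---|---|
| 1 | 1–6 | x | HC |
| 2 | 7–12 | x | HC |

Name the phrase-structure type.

repeated phrase

Both phrases have the same opening (x) and the same cadence (half cadence): the second is a restatement, not a consequent, so this is a repeated phrase rather than a period.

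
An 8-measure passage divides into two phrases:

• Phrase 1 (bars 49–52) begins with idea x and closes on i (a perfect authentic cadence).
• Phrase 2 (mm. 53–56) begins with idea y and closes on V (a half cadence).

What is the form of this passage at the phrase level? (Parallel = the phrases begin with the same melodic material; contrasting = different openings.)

The second phrase closes with a half cadence, which is not stronger than the first phrase's perfect authentic cadence; without a weak→strong cadential pair there is no antecedent–consequent relationship, so this is a phrase group rather than a period.

phrase group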